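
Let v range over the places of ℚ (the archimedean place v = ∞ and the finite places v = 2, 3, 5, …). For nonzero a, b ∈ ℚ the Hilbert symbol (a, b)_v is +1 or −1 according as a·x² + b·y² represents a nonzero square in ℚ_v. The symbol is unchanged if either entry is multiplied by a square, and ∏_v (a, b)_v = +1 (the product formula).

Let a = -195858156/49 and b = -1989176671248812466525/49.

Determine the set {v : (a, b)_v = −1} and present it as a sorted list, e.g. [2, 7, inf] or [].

[3, 17, 19, inf]

Mod squares: a ≡ -289731, b ≡ -741. Check v ∈ {∞, 2, 3, 5, 7, 13, 17, 19, 23, 29}.
v=2: v_2(a)=2, v_2(b)=0; units ≡ 5, 3 (mod 8); ε·ε+αω+βω = 0·1+2·1+0·1 ≡ 0  ⇒  (a,b)_2 = +1.
v=∞: -289731 < 0 and -741 < 0  ⇒  (a,b)_∞ = -1.
v=19: a=19^1·(≡8), b=19^3·(≡12) mod 19; (8|19)=-1, (12|19)=-1; (−1)^{1·3·9}·(-1)^3·(-1)^1 = -1.
v=7: a=7^-2·(≡3), b=7^-2·(≡1) mod 7; (3|7)=-1, (1|7)=+1; (−1)^{-2·-2·3}·(-1)^-2·(+1)^-2 = +1.
v=3: a=3^1·(≡2), b=3^5·(≡2) mod 3; (2|3)=-1, (2|3)=-1; (−1)^{1·5·1}·(-1)^5·(-1)^1 = -1.
v=29: a=29^0·(≡21), b=29^2·(≡6) mod 29; (21|29)=-1, (6|29)=+1; (−1)^{0·2·14}·(-1)^2·(+1)^0 = +1.
v=13: a=13^3·(≡11), b=13^5·(≡5) mod 13; (11|13)=-1, (5|13)=-1; (−1)^{3·5·6}·(-1)^5·(-1)^3 = +1.
v=23: a=23^1·(≡21), b=23^2·(≡1) mod 23; (21|23)=-1, (1|23)=+1; (−1)^{1·2·11}·(-1)^2·(+1)^1 = +1.
v=17: a=17^1·(≡16), b=17^2·(≡11) mod 17; (16|17)=+1, (11|17)=-1; (−1)^{1·2·8}·(+1)^2·(-1)^1 = -1.
v=5: a=5^0·(≡1), b=5^2·(≡1) mod 5; (1|5)=+1, (1|5)=+1; (−1)^{0·2·2}·(+1)^2·(+1)^0 = +1.
Ram(-289731, -741) = {3, 17, 19, ∞}; no ℚ_3-point on the conic.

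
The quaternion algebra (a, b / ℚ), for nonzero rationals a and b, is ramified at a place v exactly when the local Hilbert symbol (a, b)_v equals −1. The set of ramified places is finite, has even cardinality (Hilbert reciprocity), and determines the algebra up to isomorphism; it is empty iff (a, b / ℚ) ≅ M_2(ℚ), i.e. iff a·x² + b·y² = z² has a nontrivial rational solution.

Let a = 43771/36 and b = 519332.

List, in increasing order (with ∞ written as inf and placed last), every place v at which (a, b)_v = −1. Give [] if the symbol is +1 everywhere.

(a, b) ≡ (259, 1073) mod (ℚ^×)²; places V = {2, 3, 7, 11, 13, 29, 37, ∞}.
(a,b)_11: α=0, u≡8; β=2, v≡2 (mod 11); (8|11)=-1, (2|11)=-1; sign (−1)^0·-1^2·-1^0 = +1.
(a,b)_3: α=-2, u≡1; β=0, v≡2 (mod 3); (1|3)=+1, (2|3)=-1; sign (−1)^0·+1^0·-1^-2 = +1.
(a,b)_2: α=-2, β=2; u≡3, v≡1 (mod 8); ε(u)ε(v)=1·0, αω(v)=-2·0, βω(u)=2·1; sum ≡ 0  ⇒  +1.
(a,b)_7: α=1, u≡2; β=0, v≡2 (mod 7); (2|7)=+1, (2|7)=+1; sign (−1)^0·+1^0·+1^1 = +1.
(a,b)_37: α=1, u≡1; β=1, v≡13 (mod 37); (1|37)=+1, (13|37)=-1; sign (−1)^0·+1^1·-1^1 = -1.
(a,b)_∞: sgn(259)=+, sgn(1073)=+, so +1.
(a,b)_13: α=2, u≡9; β=0, v≡8 (mod 13); (9|13)=+1, (8|13)=-1; sign (−1)^0·+1^0·-1^2 = +1.
(a,b)_29: α=0, u≡18; β=1, v≡15 (mod 29); (18|29)=-1, (15|29)=-1; sign (−1)^0·-1^1·-1^0 = -1.
(259, 1073 / ℚ) ramifies at {29, 37}: a division algebra.

[29, 37]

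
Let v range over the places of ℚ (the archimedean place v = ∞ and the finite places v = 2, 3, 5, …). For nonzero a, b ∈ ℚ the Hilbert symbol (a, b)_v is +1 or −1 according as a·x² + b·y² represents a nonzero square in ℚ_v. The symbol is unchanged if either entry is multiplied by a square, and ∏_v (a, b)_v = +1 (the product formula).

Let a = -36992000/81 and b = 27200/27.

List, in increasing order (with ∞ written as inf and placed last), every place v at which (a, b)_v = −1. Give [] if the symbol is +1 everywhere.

(a, b) ≡ (-5, 51) mod (ℚ^×)²; places V = {2, 3, 5, 17, ∞}.
(a,b)_∞: sgn(-5)=−, sgn(51)=+, so +1.
(a,b)_2: α=10, β=6; u≡3, v≡3 (mod 8); ε(u)ε(v)=1·1, αω(v)=10·1, βω(u)=6·1; sum ≡ 1  ⇒  -1.
(a,b)_3: α=-4, u≡1; β=-3, v≡2 (mod 3); (1|3)=+1, (2|3)=-1; sign (−1)^0·+1^-3·-1^-4 = +1.
(a,b)_17: α=2, u≡6; β=1, v≡7 (mod 17); (6|17)=-1, (7|17)=-1; sign (−1)^0·-1^1·-1^2 = -1.
(a,b)_5: α=3, u≡4; β=2, v≡4 (mod 5); (4|5)=+1, (4|5)=+1; sign (−1)^0·+1^2·+1^3 = +1.
Ram(-5, 51) = {2, 17}; no ℚ_2-point on the conic.

[2, 17]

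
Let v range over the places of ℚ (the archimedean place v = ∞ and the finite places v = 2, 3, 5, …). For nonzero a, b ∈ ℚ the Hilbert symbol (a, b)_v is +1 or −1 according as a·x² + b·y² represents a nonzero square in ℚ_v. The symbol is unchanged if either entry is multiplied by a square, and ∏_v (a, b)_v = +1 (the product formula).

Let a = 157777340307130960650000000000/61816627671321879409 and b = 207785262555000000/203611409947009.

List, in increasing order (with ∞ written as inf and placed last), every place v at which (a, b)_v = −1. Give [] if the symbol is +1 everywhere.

[3, 5]

(a, b) ≡ (65, 195) mod (ℚ^×)²; places V = {2, 3, 5, 13, 19, 29, 31, 43, 47, ∞}.
(a,b)_29: α=-6, u≡1; β=-4, v≡12 (mod 29); (1|29)=+1, (12|29)=-1; sign (−1)^0·+1^-4·-1^-6 = +1.
(a,b)_31: α=2, u≡23; β=2, v≡14 (mod 31); (23|31)=-1, (14|31)=+1; sign (−1)^0·-1^2·+1^2 = +1.
(a,b)_∞: sgn(65)=+, sgn(195)=+, so +1.
(a,b)_47: α=-2, u≡7; β=-2, v≡27 (mod 47); (7|47)=+1, (27|47)=+1; sign (−1)^0·+1^-2·+1^-2 = +1.
(a,b)_19: α=-6, u≡3; β=-4, v≡5 (mod 19); (3|19)=-1, (5|19)=+1; sign (−1)^0·-1^-4·+1^-6 = +1.
(a,b)_2: α=10, β=6; u≡1, v≡3 (mod 8); ε(u)ε(v)=0·1, αω(v)=10·1, βω(u)=6·0; sum ≡ 0  ⇒  +1.
(a,b)_3: α=14, u≡2; β=9, v≡2 (mod 3); (2|3)=-1, (2|3)=-1; sign (−1)^0·-1^9·-1^14 = -1.
(a,b)_5: α=11, u≡3; β=7, v≡1 (mod 5); (3|5)=-1, (1|5)=+1; sign (−1)^0·-1^7·+1^11 = -1.
(a,b)_13: α=5, u≡11; β=3, v≡5 (mod 13); (11|13)=-1, (5|13)=-1; sign (−1)^0·-1^3·-1^5 = +1.
(a,b)_43: α=2, u≡5; β=0, v≡21 (mod 43); (5|43)=-1, (21|43)=+1; sign (−1)^0·-1^0·+1^2 = +1.
|Ram(65, 195)| = 2, even; anisotropic at {3, 5}.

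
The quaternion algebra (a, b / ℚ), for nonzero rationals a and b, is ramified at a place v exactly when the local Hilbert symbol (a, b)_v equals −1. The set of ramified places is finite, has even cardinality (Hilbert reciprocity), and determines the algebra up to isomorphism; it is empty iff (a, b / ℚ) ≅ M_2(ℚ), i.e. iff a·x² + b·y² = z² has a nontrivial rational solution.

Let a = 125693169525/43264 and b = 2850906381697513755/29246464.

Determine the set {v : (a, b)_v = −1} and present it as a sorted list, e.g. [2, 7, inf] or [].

[3, 19]

(a, b) ≡ (29, 1995) mod (ℚ^×)²; places V = {2, 3, 5, 7, 11, 13, 19, 29, ∞}.
(a,b)_19: α=2, u≡15; β=3, v≡13 (mod 19); (15|19)=-1, (13|19)=-1; sign (−1)^0·-1^3·-1^2 = -1.
(a,b)_5: α=2, u≡4; β=1, v≡4 (mod 5); (4|5)=+1, (4|5)=+1; sign (−1)^0·+1^1·+1^2 = +1.
(a,b)_∞: sgn(29)=+, sgn(1995)=+, so +1.
(a,b)_13: α=-2, u≡3; β=-4, v≡7 (mod 13); (3|13)=+1, (7|13)=-1; sign (−1)^0·+1^-4·-1^-2 = +1.
(a,b)_3: α=4, u≡2; β=9, v≡2 (mod 3); (2|3)=-1, (2|3)=-1; sign (−1)^0·-1^9·-1^4 = -1.
(a,b)_11: α=2, u≡7; β=4, v≡9 (mod 11); (7|11)=-1, (9|11)=+1; sign (−1)^0·-1^4·+1^2 = +1.
(a,b)_7: α=2, u≡4; β=3, v≡3 (mod 7); (4|7)=+1, (3|7)=-1; sign (−1)^0·+1^3·-1^2 = +1.
(a,b)_29: α=1, u≡1; β=2, v≡24 (mod 29); (1|29)=+1, (24|29)=+1; sign (−1)^0·+1^2·+1^1 = +1.
(a,b)_2: α=-8, β=-10; u≡5, v≡3 (mod 8); ε(u)ε(v)=0·1, αω(v)=-8·1, βω(u)=-10·1; sum ≡ 0  ⇒  +1.
(29, 1995 / ℚ) ramifies at {3, 19}: a division algebra.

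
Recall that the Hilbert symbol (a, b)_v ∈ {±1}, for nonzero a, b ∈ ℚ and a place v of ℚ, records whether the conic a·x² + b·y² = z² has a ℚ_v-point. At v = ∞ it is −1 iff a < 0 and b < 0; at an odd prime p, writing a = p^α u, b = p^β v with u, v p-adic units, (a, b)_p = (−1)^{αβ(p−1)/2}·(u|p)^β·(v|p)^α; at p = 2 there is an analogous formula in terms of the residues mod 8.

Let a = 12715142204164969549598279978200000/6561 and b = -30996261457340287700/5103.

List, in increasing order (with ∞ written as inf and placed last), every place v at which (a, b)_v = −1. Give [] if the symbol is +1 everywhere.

[31, 37]

Mod squares: a ≡ 4495, b ≡ -4423979. Check v ∈ {∞, 2, 3, 5, 7, 19, 29, 31, 37, 41}.
v=31: a=31^5·(≡11), b=31^3·(≡13) mod 31; (11|31)=-1, (13|31)=-1; (−1)^{5·3·15}·(-1)^3·(-1)^5 = -1.
v=29: a=29^5·(≡27), b=29^3·(≡19) mod 29; (27|29)=-1, (19|29)=-1; (−1)^{5·3·14}·(-1)^3·(-1)^5 = +1.
v=∞: 4495 > 0 and -4423979 < 0  ⇒  (a,b)_∞ = +1.
v=5: a=5^5·(≡4), b=5^2·(≡4) mod 5; (4|5)=+1, (4|5)=+1; (−1)^{5·2·2}·(+1)^2·(+1)^5 = +1.
v=41: a=41^2·(≡7), b=41^2·(≡13) mod 41; (7|41)=-1, (13|41)=-1; (−1)^{2·2·20}·(-1)^2·(-1)^2 = +1.
v=37: a=37^2·(≡20), b=37^1·(≡32) mod 37; (20|37)=-1, (32|37)=-1; (−1)^{2·1·18}·(-1)^1·(-1)^2 = -1.
v=19: a=19^6·(≡7), b=19^3·(≡1) mod 19; (7|19)=+1, (1|19)=+1; (−1)^{6·3·9}·(+1)^3·(+1)^6 = +1.
v=3: a=3^-8·(≡1), b=3^-6·(≡1) mod 3; (1|3)=+1, (1|3)=+1; (−1)^{-8·-6·1}·(+1)^-6·(+1)^-8 = +1.
v=7: a=7^0·(≡2), b=7^-1·(≡3) mod 7; (2|7)=+1, (3|7)=-1; (−1)^{0·-1·3}·(+1)^-1·(-1)^0 = +1.
v=2: v_2(a)=6, v_2(b)=2; units ≡ 7, 5 (mod 8); ε·ε+αω+βω = 1·0+6·1+2·0 ≡ 0  ⇒  (a,b)_2 = +1.
(4495, -4423979 / ℚ) ramifies at {31, 37}: a division algebra.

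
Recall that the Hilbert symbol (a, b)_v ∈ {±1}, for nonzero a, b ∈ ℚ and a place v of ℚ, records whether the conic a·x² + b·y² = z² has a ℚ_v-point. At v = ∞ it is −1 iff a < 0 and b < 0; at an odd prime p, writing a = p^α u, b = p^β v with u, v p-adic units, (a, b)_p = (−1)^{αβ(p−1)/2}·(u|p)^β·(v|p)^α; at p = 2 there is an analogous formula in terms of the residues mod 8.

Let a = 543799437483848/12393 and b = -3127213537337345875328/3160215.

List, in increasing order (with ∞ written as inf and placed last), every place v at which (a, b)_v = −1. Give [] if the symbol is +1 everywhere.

[2, 7, 13, 17]

Mod squares: a ≡ 34, b ≡ -2730. Check v ∈ {∞, 2, 3, 5, 7, 13, 17, 19, 43}.
v=2: v_2(a)=3, v_2(b)=7; units ≡ 1, 3 (mod 8); ε·ε+αω+βω = 0·1+3·1+7·0 ≡ 1  ⇒  (a,b)_2 = -1.
v=∞: 34 > 0 and -2730 < 0  ⇒  (a,b)_∞ = +1.
v=7: a=7^6·(≡5), b=7^7·(≡4) mod 7; (5|7)=-1, (4|7)=+1; (−1)^{6·7·3}·(-1)^7·(+1)^6 = -1.
v=19: a=19^0·(≡14), b=19^2·(≡6) mod 19; (14|19)=-1, (6|19)=+1; (−1)^{0·2·9}·(-1)^2·(+1)^0 = +1.
v=3: a=3^-6·(≡1), b=3^-7·(≡2) mod 3; (1|3)=+1, (2|3)=-1; (−1)^{-6·-7·1}·(+1)^-7·(-1)^-6 = +1.
v=43: a=43^4·(≡26), b=43^6·(≡8) mod 43; (26|43)=-1, (8|43)=-1; (−1)^{4·6·21}·(-1)^6·(-1)^4 = +1.
v=13: a=13^2·(≡8), b=13^1·(≡7) mod 13; (8|13)=-1, (7|13)=-1; (−1)^{2·1·6}·(-1)^1·(-1)^2 = -1.
v=5: a=5^0·(≡1), b=5^-1·(≡4) mod 5; (1|5)=+1, (4|5)=+1; (−1)^{0·-1·2}·(+1)^-1·(+1)^0 = +1.
v=17: a=17^-1·(≡15), b=17^-2·(≡11) mod 17; (15|17)=+1, (11|17)=-1; (−1)^{-1·-2·8}·(+1)^-2·(-1)^-1 = -1.
|Ram(34, -2730)| = 4, even; anisotropic at {2, 7, 13, 17}.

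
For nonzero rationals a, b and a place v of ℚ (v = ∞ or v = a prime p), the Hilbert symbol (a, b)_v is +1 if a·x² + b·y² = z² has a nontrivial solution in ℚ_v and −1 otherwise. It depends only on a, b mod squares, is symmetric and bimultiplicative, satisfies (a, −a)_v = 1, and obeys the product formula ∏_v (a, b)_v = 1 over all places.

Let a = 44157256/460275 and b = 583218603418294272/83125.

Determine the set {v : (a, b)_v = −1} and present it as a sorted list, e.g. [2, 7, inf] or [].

Mod squares: a ≡ 38454, b ≡ 300846. Check v ∈ {∞, 2, 3, 5, 7, 11, 13, 17, 19, 29}.
v=29: a=29^1·(≡3), b=29^3·(≡15) mod 29; (3|29)=-1, (15|29)=-1; (−1)^{1·3·14}·(-1)^3·(-1)^1 = +1.
v=13: a=13^1·(≡2), b=13^3·(≡6) mod 13; (2|13)=-1, (6|13)=-1; (−1)^{1·3·6}·(-1)^3·(-1)^1 = +1.
v=7: a=7^0·(≡6), b=7^-1·(≡3) mod 7; (6|7)=-1, (3|7)=-1; (−1)^{0·-1·3}·(-1)^-1·(-1)^0 = -1.
v=3: a=3^-1·(≡2), b=3^1·(≡1) mod 3; (2|3)=-1, (1|3)=+1; (−1)^{-1·1·1}·(-1)^1·(+1)^-1 = +1.
v=5: a=5^-2·(≡1), b=5^-4·(≡4) mod 5; (1|5)=+1, (4|5)=+1; (−1)^{-2·-4·2}·(+1)^-4·(+1)^-2 = +1.
v=17: a=17^-1·(≡1), b=17^0·(≡7) mod 17; (1|17)=+1, (7|17)=-1; (−1)^{-1·0·8}·(+1)^0·(-1)^-1 = -1.
v=19: a=19^-2·(≡1), b=19^-1·(≡4) mod 19; (1|19)=+1, (4|19)=+1; (−1)^{-2·-1·9}·(+1)^-1·(+1)^-2 = +1.
v=2: v_2(a)=3, v_2(b)=11; units ≡ 3, 7 (mod 8); ε·ε+αω+βω = 1·1+3·0+11·1 ≡ 0  ⇒  (a,b)_2 = +1.
v=∞: 38454 > 0 and 300846 > 0  ⇒  (a,b)_∞ = +1.
v=11: a=11^4·(≡1), b=11^6·(≡7) mod 11; (1|11)=+1, (7|11)=-1; (−1)^{4·6·5}·(+1)^6·(-1)^4 = +1.
Ram(38454, 300846) = {7, 17}; no ℚ_7-point on the conic.

[7, 17]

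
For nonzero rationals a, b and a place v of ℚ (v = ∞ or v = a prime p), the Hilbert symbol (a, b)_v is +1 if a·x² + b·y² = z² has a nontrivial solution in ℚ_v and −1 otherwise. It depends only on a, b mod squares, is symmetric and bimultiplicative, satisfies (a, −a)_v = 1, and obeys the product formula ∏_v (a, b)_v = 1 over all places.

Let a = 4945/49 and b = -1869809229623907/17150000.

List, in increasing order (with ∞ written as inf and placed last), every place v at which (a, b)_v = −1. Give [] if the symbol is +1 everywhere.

Mod squares: a ≡ 4945, b ≡ -363545. Check v ∈ {∞, 2, 3, 5, 7, 11, 13, 17, 23, 43, 47}.
v=13: a=13^0·(≡7), b=13^3·(≡7) mod 13; (7|13)=-1, (7|13)=-1; (−1)^{0·3·6}·(-1)^3·(-1)^0 = -1.
v=3: a=3^0·(≡1), b=3^2·(≡1) mod 3; (1|3)=+1, (1|3)=+1; (−1)^{0·2·1}·(+1)^2·(+1)^0 = +1.
v=23: a=23^1·(≡18), b=23^2·(≡8) mod 23; (18|23)=+1, (8|23)=+1; (−1)^{1·2·11}·(+1)^2·(+1)^1 = +1.
v=47: a=47^0·(≡5), b=47^1·(≡29) mod 47; (5|47)=-1, (29|47)=-1; (−1)^{0·1·23}·(-1)^1·(-1)^0 = -1.
v=43: a=43^1·(≡12), b=43^2·(≡37) mod 43; (12|43)=-1, (37|43)=-1; (−1)^{1·2·21}·(-1)^2·(-1)^1 = -1.
v=5: a=5^1·(≡1), b=5^-5·(≡1) mod 5; (1|5)=+1, (1|5)=+1; (−1)^{1·-5·2}·(+1)^-5·(+1)^1 = +1.
v=2: v_2(a)=0, v_2(b)=-4; units ≡ 1, 7 (mod 8); ε·ε+αω+βω = 0·1+0·0+-4·0 ≡ 0  ⇒  (a,b)_2 = +1.
v=11: a=11^0·(≡10), b=11^2·(≡9) mod 11; (10|11)=-1, (9|11)=+1; (−1)^{0·2·5}·(-1)^2·(+1)^0 = +1.
v=7: a=7^-2·(≡3), b=7^-3·(≡5) mod 7; (3|7)=-1, (5|7)=-1; (−1)^{-2·-3·3}·(-1)^-3·(-1)^-2 = -1.
v=17: a=17^0·(≡1), b=17^1·(≡16) mod 17; (1|17)=+1, (16|17)=+1; (−1)^{0·1·8}·(+1)^1·(+1)^0 = +1.
v=∞: 4945 > 0 and -363545 < 0  ⇒  (a,b)_∞ = +1.
(4945, -363545 / ℚ) ramifies at {7, 13, 43, 47}: a division algebra.

[7, 13, 43, 47]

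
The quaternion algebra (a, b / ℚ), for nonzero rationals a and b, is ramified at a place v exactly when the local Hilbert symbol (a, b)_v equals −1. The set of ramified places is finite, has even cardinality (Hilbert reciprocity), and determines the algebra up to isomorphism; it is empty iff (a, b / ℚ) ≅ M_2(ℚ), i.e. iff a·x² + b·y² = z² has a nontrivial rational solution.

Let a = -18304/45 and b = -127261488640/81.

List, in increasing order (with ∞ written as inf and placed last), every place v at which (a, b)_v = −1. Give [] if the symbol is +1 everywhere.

Mod squares: a ≡ -1430, b ≡ -24310. Check v ∈ {∞, 2, 3, 5, 11, 13, 17}.
v=∞: -1430 < 0 and -24310 < 0  ⇒  (a,b)_∞ = -1.
v=13: a=13^1·(≡8), b=13^3·(≡11) mod 13; (8|13)=-1, (11|13)=-1; (−1)^{1·3·6}·(-1)^3·(-1)^1 = +1.
v=17: a=17^0·(≡2), b=17^1·(≡16) mod 17; (2|17)=+1, (16|17)=+1; (−1)^{0·1·8}·(+1)^1·(+1)^0 = +1.
v=11: a=11^1·(≡8), b=11^3·(≡3) mod 11; (8|11)=-1, (3|11)=+1; (−1)^{1·3·5}·(-1)^3·(+1)^1 = +1.
v=2: v_2(a)=7, v_2(b)=9; units ≡ 5, 5 (mod 8); ε·ε+αω+βω = 0·0+7·1+9·1 ≡ 0  ⇒  (a,b)_2 = +1.
v=5: a=5^-1·(≡4), b=5^1·(≡2) mod 5; (4|5)=+1, (2|5)=-1; (−1)^{-1·1·2}·(+1)^1·(-1)^-1 = -1.
v=3: a=3^-2·(≡1), b=3^-4·(≡2) mod 3; (1|3)=+1, (2|3)=-1; (−1)^{-2·-4·1}·(+1)^-4·(-1)^-2 = +1.
Ram(-1430, -24310) = {5, ∞}; no ℚ_5-point on the conic.

[5, inf]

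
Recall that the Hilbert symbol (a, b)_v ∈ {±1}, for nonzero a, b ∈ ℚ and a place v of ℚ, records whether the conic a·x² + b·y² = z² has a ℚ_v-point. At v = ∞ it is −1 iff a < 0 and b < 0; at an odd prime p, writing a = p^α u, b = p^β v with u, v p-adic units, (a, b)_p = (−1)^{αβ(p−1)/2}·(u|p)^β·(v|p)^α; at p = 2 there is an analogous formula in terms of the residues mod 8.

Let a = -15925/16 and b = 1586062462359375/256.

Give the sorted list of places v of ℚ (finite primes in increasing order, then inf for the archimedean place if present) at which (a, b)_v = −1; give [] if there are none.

[2, 13]

(a, b) ≡ (-13, 551551) mod (ℚ^×)²; places V = {2, 3, 5, 7, 11, 13, 19, 29, ∞}.
(a,b)_7: α=2, u≡2; β=1, v≡1 (mod 7); (2|7)=+1, (1|7)=+1; sign (−1)^0·+1^1·+1^2 = +1.
(a,b)_19: α=0, u≡1; β=1, v≡9 (mod 19); (1|19)=+1, (9|19)=+1; sign (−1)^0·+1^1·+1^0 = +1.
(a,b)_∞: sgn(-13)=−, sgn(551551)=+, so +1.
(a,b)_3: α=0, u≡2; β=2, v≡1 (mod 3); (2|3)=-1, (1|3)=+1; sign (−1)^0·-1^2·+1^0 = +1.
(a,b)_2: α=-4, β=-8; u≡3, v≡7 (mod 8); ε(u)ε(v)=1·1, αω(v)=-4·0, βω(u)=-8·1; sum ≡ 1  ⇒  -1.
(a,b)_5: α=2, u≡3; β=6, v≡1 (mod 5); (3|5)=-1, (1|5)=+1; sign (−1)^0·-1^6·+1^2 = +1.
(a,b)_11: α=0, u≡5; β=3, v≡4 (mod 11); (5|11)=+1, (4|11)=+1; sign (−1)^0·+1^3·+1^0 = +1.
(a,b)_29: α=0, u≡7; β=1, v≡16 (mod 29); (7|29)=+1, (16|29)=+1; sign (−1)^0·+1^1·+1^0 = +1.
(a,b)_13: α=1, u≡12; β=3, v≡7 (mod 13); (12|13)=+1, (7|13)=-1; sign (−1)^0·+1^3·-1^1 = -1.
|Ram(-13, 551551)| = 2, even; anisotropic at {2, 13}.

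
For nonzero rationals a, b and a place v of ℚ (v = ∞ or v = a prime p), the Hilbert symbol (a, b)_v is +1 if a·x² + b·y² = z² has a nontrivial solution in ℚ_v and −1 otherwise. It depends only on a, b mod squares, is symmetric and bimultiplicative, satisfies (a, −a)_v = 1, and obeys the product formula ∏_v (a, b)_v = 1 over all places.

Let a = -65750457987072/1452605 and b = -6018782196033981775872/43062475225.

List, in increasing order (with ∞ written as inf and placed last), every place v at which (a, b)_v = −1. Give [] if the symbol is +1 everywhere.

[5, 31, 43, inf]

Mod squares: a ≡ -5735, b ≡ -1247. Check v ∈ {∞, 2, 3, 5, 7, 11, 29, 31, 37, 43}.
v=2: v_2(a)=12, v_2(b)=18; units ≡ 1, 1 (mod 8); ε·ε+αω+βω = 0·0+12·0+18·0 ≡ 0  ⇒  (a,b)_2 = +1.
v=29: a=29^2·(≡4), b=29^3·(≡14) mod 29; (4|29)=+1, (14|29)=-1; (−1)^{2·3·14}·(+1)^3·(-1)^2 = +1.
v=37: a=37^1·(≡26), b=37^2·(≡1) mod 37; (26|37)=+1, (1|37)=+1; (−1)^{1·2·18}·(+1)^2·(+1)^1 = +1.
v=∞: -5735 < 0 and -1247 < 0  ⇒  (a,b)_∞ = -1.
v=31: a=31^1·(≡7), b=31^2·(≡24) mod 31; (7|31)=+1, (24|31)=-1; (−1)^{1·2·15}·(+1)^2·(-1)^1 = -1.
v=11: a=11^-2·(≡8), b=11^-4·(≡2) mod 11; (8|11)=-1, (2|11)=-1; (−1)^{-2·-4·5}·(-1)^-4·(-1)^-2 = +1.
v=3: a=3^2·(≡1), b=3^2·(≡1) mod 3; (1|3)=+1, (1|3)=+1; (−1)^{2·2·1}·(+1)^2·(+1)^2 = +1.
v=5: a=5^-1·(≡3), b=5^-2·(≡2) mod 5; (3|5)=-1, (2|5)=-1; (−1)^{-1·-2·2}·(-1)^-2·(-1)^-1 = -1.
v=7: a=7^-4·(≡3), b=7^-6·(≡6) mod 7; (3|7)=-1, (6|7)=-1; (−1)^{-4·-6·3}·(-1)^-6·(-1)^-4 = +1.
v=43: a=43^2·(≡7), b=43^3·(≡24) mod 43; (7|43)=-1, (24|43)=+1; (−1)^{2·3·21}·(-1)^3·(+1)^2 = -1.
Ram(-5735, -1247) = {5, 31, 43, ∞}; no ℚ_5-point on the conic.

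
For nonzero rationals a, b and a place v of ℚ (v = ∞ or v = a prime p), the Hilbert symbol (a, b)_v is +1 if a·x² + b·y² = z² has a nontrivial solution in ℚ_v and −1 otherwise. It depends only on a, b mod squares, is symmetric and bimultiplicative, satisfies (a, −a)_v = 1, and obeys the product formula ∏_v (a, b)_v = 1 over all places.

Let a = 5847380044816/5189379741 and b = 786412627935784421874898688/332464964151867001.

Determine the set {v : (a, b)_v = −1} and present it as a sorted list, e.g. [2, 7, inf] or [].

Mod squares: a ≡ 351509, b ≡ 23. Check v ∈ {∞, 2, 3, 7, 13, 17, 19, 23, 29, 31}.
v=7: a=7^-6·(≡1), b=7^-12·(≡1) mod 7; (1|7)=+1, (1|7)=+1; (−1)^{-6·-12·3}·(+1)^-12·(+1)^-6 = +1.
v=31: a=31^1·(≡6), b=31^2·(≡15) mod 31; (6|31)=-1, (15|31)=-1; (−1)^{1·2·15}·(-1)^2·(-1)^1 = -1.
v=29: a=29^-1·(≡4), b=29^-2·(≡25) mod 29; (4|29)=+1, (25|29)=+1; (−1)^{-1·-2·14}·(+1)^-2·(+1)^-1 = +1.
v=∞: 351509 > 0 and 23 > 0  ⇒  (a,b)_∞ = +1.
v=2: v_2(a)=4, v_2(b)=8; units ≡ 5, 7 (mod 8); ε·ε+αω+βω = 0·1+4·0+8·1 ≡ 0  ⇒  (a,b)_2 = +1.
v=19: a=19^2·(≡1), b=19^4·(≡1) mod 19; (1|19)=+1, (1|19)=+1; (−1)^{2·4·9}·(+1)^4·(+1)^2 = +1.
v=17: a=17^5·(≡10), b=17^10·(≡14) mod 17; (10|17)=-1, (14|17)=-1; (−1)^{5·10·8}·(-1)^10·(-1)^5 = -1.
v=23: a=23^1·(≡7), b=23^3·(≡13) mod 23; (7|23)=-1, (13|23)=+1; (−1)^{1·3·11}·(-1)^3·(+1)^1 = +1.
v=13: a=13^-2·(≡2), b=13^-4·(≡3) mod 13; (2|13)=-1, (3|13)=+1; (−1)^{-2·-4·6}·(-1)^-4·(+1)^-2 = +1.
v=3: a=3^-2·(≡2), b=3^0·(≡2) mod 3; (2|3)=-1, (2|3)=-1; (−1)^{-2·0·1}·(-1)^0·(-1)^-2 = +1.
|Ram(351509, 23)| = 2, even; anisotropic at {17, 31}.

[17, 31]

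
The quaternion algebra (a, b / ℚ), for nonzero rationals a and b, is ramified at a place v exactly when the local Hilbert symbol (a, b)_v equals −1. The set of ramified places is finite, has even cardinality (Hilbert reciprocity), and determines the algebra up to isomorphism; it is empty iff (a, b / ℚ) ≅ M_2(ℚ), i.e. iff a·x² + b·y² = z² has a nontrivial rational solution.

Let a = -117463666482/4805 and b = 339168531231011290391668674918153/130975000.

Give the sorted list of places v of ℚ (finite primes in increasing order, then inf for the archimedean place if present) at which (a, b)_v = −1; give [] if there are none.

[2, 5, 19, 29]

Mod squares: a ≡ -286810, b ≡ 3928630. Check v ∈ {∞, 2, 3, 5, 11, 13, 19, 23, 29, 31, 43, 53}.
v=23: a=23^1·(≡10), b=23^3·(≡6) mod 23; (10|23)=-1, (6|23)=+1; (−1)^{1·3·11}·(-1)^3·(+1)^1 = +1.
v=31: a=31^-2·(≡2), b=31^-1·(≡1) mod 31; (2|31)=+1, (1|31)=+1; (−1)^{-2·-1·15}·(+1)^-1·(+1)^-2 = +1.
v=5: a=5^-1·(≡3), b=5^-5·(≡4) mod 5; (3|5)=-1, (4|5)=+1; (−1)^{-1·-5·2}·(-1)^-5·(+1)^-1 = -1.
v=53: a=53^2·(≡12), b=53^6·(≡2) mod 53; (12|53)=-1, (2|53)=-1; (−1)^{2·6·26}·(-1)^6·(-1)^2 = +1.
v=2: v_2(a)=1, v_2(b)=-3; units ≡ 3, 3 (mod 8); ε·ε+αω+βω = 1·1+1·1+-3·1 ≡ 1  ⇒  (a,b)_2 = -1.
v=3: a=3^6·(≡2), b=3^8·(≡1) mod 3; (2|3)=-1, (1|3)=+1; (−1)^{6·8·1}·(-1)^8·(+1)^6 = +1.
v=13: a=13^0·(≡9), b=13^-2·(≡9) mod 13; (9|13)=+1, (9|13)=+1; (−1)^{0·-2·6}·(+1)^-2·(+1)^0 = +1.
v=43: a=43^1·(≡17), b=43^4·(≡36) mod 43; (17|43)=+1, (36|43)=+1; (−1)^{1·4·21}·(+1)^4·(+1)^1 = +1.
v=11: a=11^0·(≡4), b=11^2·(≡8) mod 11; (4|11)=+1, (8|11)=-1; (−1)^{0·2·5}·(+1)^2·(-1)^0 = +1.
v=29: a=29^1·(≡28), b=29^3·(≡11) mod 29; (28|29)=+1, (11|29)=-1; (−1)^{1·3·14}·(+1)^3·(-1)^1 = -1.
v=19: a=19^0·(≡18), b=19^1·(≡18) mod 19; (18|19)=-1, (18|19)=-1; (−1)^{0·1·9}·(-1)^1·(-1)^0 = -1.
v=∞: -286810 < 0 and 3928630 > 0  ⇒  (a,b)_∞ = +1.
|Ram(-286810, 3928630)| = 4, even; anisotropic at {2, 5, 19, 29}.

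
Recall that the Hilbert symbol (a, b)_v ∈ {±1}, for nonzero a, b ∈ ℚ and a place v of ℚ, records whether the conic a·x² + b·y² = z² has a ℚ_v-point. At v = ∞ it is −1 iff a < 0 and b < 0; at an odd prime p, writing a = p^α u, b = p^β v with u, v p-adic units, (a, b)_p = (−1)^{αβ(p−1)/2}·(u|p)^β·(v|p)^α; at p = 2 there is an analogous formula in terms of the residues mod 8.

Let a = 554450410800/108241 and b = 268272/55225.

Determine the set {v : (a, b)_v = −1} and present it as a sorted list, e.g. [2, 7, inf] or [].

Mod squares: a ≡ 141427, b ≡ 23. Check v ∈ {∞, 2, 3, 5, 7, 11, 13, 23, 43, 47}.
v=5: a=5^2·(≡2), b=5^-2·(≡3) mod 5; (2|5)=-1, (3|5)=-1; (−1)^{2·-2·2}·(-1)^-2·(-1)^2 = +1.
v=23: a=23^1·(≡3), b=23^1·(≡13) mod 23; (3|23)=+1, (13|23)=+1; (−1)^{1·1·11}·(+1)^1·(+1)^1 = -1.
v=∞: 141427 > 0 and 23 > 0  ⇒  (a,b)_∞ = +1.
v=7: a=7^-2·(≡5), b=7^0·(≡2) mod 7; (5|7)=-1, (2|7)=+1; (−1)^{-2·0·3}·(-1)^0·(+1)^-2 = +1.
v=13: a=13^1·(≡11), b=13^0·(≡4) mod 13; (11|13)=-1, (4|13)=+1; (−1)^{1·0·6}·(-1)^0·(+1)^1 = +1.
v=47: a=47^-2·(≡25), b=47^-2·(≡13) mod 47; (25|47)=+1, (13|47)=-1; (−1)^{-2·-2·23}·(+1)^-2·(-1)^-2 = +1.
v=2: v_2(a)=4, v_2(b)=4; units ≡ 3, 7 (mod 8); ε·ε+αω+βω = 1·1+4·0+4·1 ≡ 1  ⇒  (a,b)_2 = -1.
v=3: a=3^4·(≡1), b=3^6·(≡2) mod 3; (1|3)=+1, (2|3)=-1; (−1)^{4·6·1}·(+1)^6·(-1)^4 = +1.
v=43: a=43^1·(≡17), b=43^0·(≡36) mod 43; (17|43)=+1, (36|43)=+1; (−1)^{1·0·21}·(+1)^0·(+1)^1 = +1.
v=11: a=11^3·(≡1), b=11^0·(≡3) mod 11; (1|11)=+1, (3|11)=+1; (−1)^{3·0·5}·(+1)^0·(+1)^3 = +1.
|Ram(141427, 23)| = 2, even; anisotropic at {2, 23}.

[2, 23]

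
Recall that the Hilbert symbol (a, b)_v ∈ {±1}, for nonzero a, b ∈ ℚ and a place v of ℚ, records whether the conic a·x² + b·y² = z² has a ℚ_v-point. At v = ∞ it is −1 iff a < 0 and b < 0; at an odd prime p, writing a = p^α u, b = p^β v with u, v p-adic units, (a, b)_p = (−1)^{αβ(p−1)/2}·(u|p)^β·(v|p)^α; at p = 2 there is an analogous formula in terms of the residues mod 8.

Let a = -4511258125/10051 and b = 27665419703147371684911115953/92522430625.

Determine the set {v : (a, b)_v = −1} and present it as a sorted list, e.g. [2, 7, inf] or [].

Mod squares: a ≡ -9367, b ≡ 1039737. Check v ∈ {∞, 2, 3, 5, 11, 17, 19, 23, 29, 31, 37}.
v=37: a=37^0·(≡15), b=37^1·(≡24) mod 37; (15|37)=-1, (24|37)=-1; (−1)^{0·1·18}·(-1)^1·(-1)^0 = -1.
v=31: a=31^0·(≡6), b=31^2·(≡9) mod 31; (6|31)=-1, (9|31)=+1; (−1)^{0·2·15}·(-1)^2·(+1)^0 = +1.
v=19: a=19^-1·(≡1), b=19^1·(≡8) mod 19; (1|19)=+1, (8|19)=-1; (−1)^{-1·1·9}·(+1)^1·(-1)^-1 = +1.
v=3: a=3^0·(≡2), b=3^13·(≡1) mod 3; (2|3)=-1, (1|3)=+1; (−1)^{0·13·1}·(-1)^13·(+1)^0 = -1.
v=29: a=29^1·(≡6), b=29^3·(≡5) mod 29; (6|29)=+1, (5|29)=+1; (−1)^{1·3·14}·(+1)^3·(+1)^1 = +1.
v=17: a=17^1·(≡14), b=17^3·(≡6) mod 17; (14|17)=-1, (6|17)=-1; (−1)^{1·3·8}·(-1)^3·(-1)^1 = +1.
v=∞: -9367 < 0 and 1039737 > 0  ⇒  (a,b)_∞ = +1.
v=2: v_2(a)=0, v_2(b)=0; units ≡ 1, 1 (mod 8); ε·ε+αω+βω = 0·0+0·0+0·0 ≡ 0  ⇒  (a,b)_2 = +1.
v=23: a=23^-2·(≡15), b=23^-6·(≡10) mod 23; (15|23)=-1, (10|23)=-1; (−1)^{-2·-6·11}·(-1)^-6·(-1)^-2 = +1.
v=11: a=11^4·(≡5), b=11^8·(≡8) mod 11; (5|11)=+1, (8|11)=-1; (−1)^{4·8·5}·(+1)^8·(-1)^4 = +1.
v=5: a=5^4·(≡2), b=5^-4·(≡2) mod 5; (2|5)=-1, (2|5)=-1; (−1)^{4·-4·2}·(-1)^-4·(-1)^4 = +1.
(-9367, 1039737 / ℚ) ramifies at {3, 37}: a division algebra.

[3, 37]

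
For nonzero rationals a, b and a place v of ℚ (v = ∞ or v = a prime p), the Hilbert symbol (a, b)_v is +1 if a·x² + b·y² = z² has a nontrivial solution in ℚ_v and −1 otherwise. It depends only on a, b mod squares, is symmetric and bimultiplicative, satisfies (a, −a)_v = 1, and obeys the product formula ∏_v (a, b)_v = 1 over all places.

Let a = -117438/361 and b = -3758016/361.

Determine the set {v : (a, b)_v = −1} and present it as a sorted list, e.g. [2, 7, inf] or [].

[37, inf]

(a, b) ≡ (-222, -111) mod (ℚ^×)²; places V = {2, 3, 19, 23, 37, ∞}.
(a,b)_19: α=-2, u≡1; β=-2, v≡13 (mod 19); (1|19)=+1, (13|19)=-1; sign (−1)^0·+1^-2·-1^-2 = +1.
(a,b)_37: α=1, u≡32; β=1, v≡25 (mod 37); (32|37)=-1, (25|37)=+1; sign (−1)^0·-1^1·+1^1 = -1.
(a,b)_3: α=1, u≡1; β=1, v≡2 (mod 3); (1|3)=+1, (2|3)=-1; sign (−1)^1·+1^1·-1^1 = +1.
(a,b)_23: α=2, u≡12; β=2, v≡16 (mod 23); (12|23)=+1, (16|23)=+1; sign (−1)^0·+1^2·+1^2 = +1.
(a,b)_∞: sgn(-222)=−, sgn(-111)=−, so -1.
(a,b)_2: α=1, β=6; u≡1, v≡1 (mod 8); ε(u)ε(v)=0·0, αω(v)=1·0, βω(u)=6·0; sum ≡ 0  ⇒  +1.
(-222, -111 / ℚ) ramifies at {37, ∞}: a division algebra.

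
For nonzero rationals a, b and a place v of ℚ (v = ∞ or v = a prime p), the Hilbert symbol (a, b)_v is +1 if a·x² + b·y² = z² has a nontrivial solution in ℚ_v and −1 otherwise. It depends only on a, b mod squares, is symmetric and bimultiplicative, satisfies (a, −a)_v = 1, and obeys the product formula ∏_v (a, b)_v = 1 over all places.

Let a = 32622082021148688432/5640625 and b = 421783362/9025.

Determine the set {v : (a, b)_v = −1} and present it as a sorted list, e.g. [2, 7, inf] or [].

(a, b) ≡ (3, 2002) mod (ℚ^×)²; places V = {2, 3, 5, 7, 11, 13, 17, 19, 43, ∞}.
(a,b)_43: α=2, u≡32; β=0, v≡31 (mod 43); (32|43)=-1, (31|43)=+1; sign (−1)^0·-1^0·+1^2 = +1.
(a,b)_17: α=4, u≡12; β=2, v≡13 (mod 17); (12|17)=-1, (13|17)=+1; sign (−1)^0·-1^2·+1^4 = +1.
(a,b)_11: α=0, u≡1; β=1, v≡2 (mod 11); (1|11)=+1, (2|11)=-1; sign (−1)^0·+1^1·-1^0 = +1.
(a,b)_∞: sgn(3)=+, sgn(2002)=+, so +1.
(a,b)_13: α=2, u≡4; β=1, v≡11 (mod 13); (4|13)=+1, (11|13)=-1; sign (−1)^0·+1^1·-1^2 = +1.
(a,b)_19: α=-2, u≡18; β=-2, v≡1 (mod 19); (18|19)=-1, (1|19)=+1; sign (−1)^0·-1^-2·+1^-2 = +1.
(a,b)_5: α=-6, u≡2; β=-2, v≡2 (mod 5); (2|5)=-1, (2|5)=-1; sign (−1)^0·-1^-2·-1^-6 = +1.
(a,b)_2: α=4, β=1; u≡3, v≡1 (mod 8); ε(u)ε(v)=1·0, αω(v)=4·0, βω(u)=1·1; sum ≡ 1  ⇒  -1.
(a,b)_3: α=13, u≡1; β=6, v≡1 (mod 3); (1|3)=+1, (1|3)=+1; sign (−1)^0·+1^6·+1^13 = +1.
(a,b)_7: α=2, u≡6; β=1, v≡6 (mod 7); (6|7)=-1, (6|7)=-1; sign (−1)^0·-1^1·-1^2 = -1.
|Ram(3, 2002)| = 2, even; anisotropic at {2, 7}.

[2, 7]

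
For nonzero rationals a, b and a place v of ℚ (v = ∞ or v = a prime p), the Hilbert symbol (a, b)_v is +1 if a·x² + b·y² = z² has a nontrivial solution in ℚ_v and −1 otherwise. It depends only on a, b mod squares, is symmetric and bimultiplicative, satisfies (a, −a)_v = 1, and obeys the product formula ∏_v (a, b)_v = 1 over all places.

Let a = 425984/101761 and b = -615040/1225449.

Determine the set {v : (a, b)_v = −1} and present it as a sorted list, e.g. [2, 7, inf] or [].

[]

(a, b) ≡ (26, -10) mod (ℚ^×)²; places V = {2, 3, 5, 11, 13, 29, 31, 41, ∞}.
(a,b)_41: α=0, u≡6; β=-2, v≡9 (mod 41); (6|41)=-1, (9|41)=+1; sign (−1)^0·-1^-2·+1^0 = +1.
(a,b)_5: α=0, u≡4; β=1, v≡3 (mod 5); (4|5)=+1, (3|5)=-1; sign (−1)^0·+1^1·-1^0 = +1.
(a,b)_31: α=0, u≡17; β=2, v≡12 (mod 31); (17|31)=-1, (12|31)=-1; sign (−1)^0·-1^2·-1^0 = +1.
(a,b)_∞: sgn(26)=+, sgn(-10)=−, so +1.
(a,b)_13: α=1, u≡6; β=0, v≡4 (mod 13); (6|13)=-1, (4|13)=+1; sign (−1)^0·-1^0·+1^1 = +1.
(a,b)_2: α=15, β=7; u≡5, v≡3 (mod 8); ε(u)ε(v)=0·1, αω(v)=15·1, βω(u)=7·1; sum ≡ 0  ⇒  +1.
(a,b)_3: α=0, u≡2; β=-6, v≡2 (mod 3); (2|3)=-1, (2|3)=-1; sign (−1)^0·-1^-6·-1^0 = +1.
(a,b)_11: α=-2, u≡4; β=0, v≡5 (mod 11); (4|11)=+1, (5|11)=+1; sign (−1)^0·+1^0·+1^-2 = +1.
(a,b)_29: α=-2, u≡18; β=0, v≡2 (mod 29); (18|29)=-1, (2|29)=-1; sign (−1)^0·-1^0·-1^-2 = +1.
Ram(a, b) = ∅: the form 26·x² + -10·y² − z² is isotropic over every ℚ_v, so by Hasse–Minkowski it is isotropic over ℚ.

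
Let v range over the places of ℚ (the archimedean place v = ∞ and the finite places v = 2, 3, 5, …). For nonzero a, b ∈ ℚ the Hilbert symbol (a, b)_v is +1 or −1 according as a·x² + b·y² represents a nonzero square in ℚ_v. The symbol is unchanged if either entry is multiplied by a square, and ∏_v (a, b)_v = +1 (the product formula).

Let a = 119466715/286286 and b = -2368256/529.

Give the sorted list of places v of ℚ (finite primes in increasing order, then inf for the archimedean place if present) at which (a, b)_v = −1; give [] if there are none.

(a, b) ≡ (3290, -11) mod (ℚ^×)²; places V = {2, 5, 7, 11, 13, 23, 29, 31, 47, ∞}.
(a,b)_13: α=-2, u≡1; β=0, v≡5 (mod 13); (1|13)=+1, (5|13)=-1; sign (−1)^0·+1^0·-1^-2 = +1.
(a,b)_7: α=-1, u≡1; β=0, v≡3 (mod 7); (1|7)=+1, (3|7)=-1; sign (−1)^0·+1^0·-1^-1 = -1.
(a,b)_11: α=-2, u≡5; β=1, v≡7 (mod 11); (5|11)=+1, (7|11)=-1; sign (−1)^0·+1^1·-1^-2 = +1.
(a,b)_∞: sgn(3290)=+, sgn(-11)=−, so +1.
(a,b)_31: α=2, u≡5; β=0, v≡10 (mod 31); (5|31)=+1, (10|31)=+1; sign (−1)^0·+1^0·+1^2 = +1.
(a,b)_5: α=1, u≡3; β=0, v≡1 (mod 5); (3|5)=-1, (1|5)=+1; sign (−1)^0·-1^0·+1^1 = +1.
(a,b)_29: α=0, u≡16; β=2, v≡12 (mod 29); (16|29)=+1, (12|29)=-1; sign (−1)^0·+1^2·-1^0 = +1.
(a,b)_23: α=2, u≡18; β=-2, v≡8 (mod 23); (18|23)=+1, (8|23)=+1; sign (−1)^0·+1^-2·+1^2 = +1.
(a,b)_47: α=1, u≡46; β=0, v≡14 (mod 47); (46|47)=-1, (14|47)=+1; sign (−1)^0·-1^0·+1^1 = +1.
(a,b)_2: α=-1, β=8; u≡5, v≡5 (mod 8); ε(u)ε(v)=0·0, αω(v)=-1·1, βω(u)=8·1; sum ≡ 1  ⇒  -1.
(3290, -11 / ℚ) ramifies at {2, 7}: a division algebra.

[2, 7]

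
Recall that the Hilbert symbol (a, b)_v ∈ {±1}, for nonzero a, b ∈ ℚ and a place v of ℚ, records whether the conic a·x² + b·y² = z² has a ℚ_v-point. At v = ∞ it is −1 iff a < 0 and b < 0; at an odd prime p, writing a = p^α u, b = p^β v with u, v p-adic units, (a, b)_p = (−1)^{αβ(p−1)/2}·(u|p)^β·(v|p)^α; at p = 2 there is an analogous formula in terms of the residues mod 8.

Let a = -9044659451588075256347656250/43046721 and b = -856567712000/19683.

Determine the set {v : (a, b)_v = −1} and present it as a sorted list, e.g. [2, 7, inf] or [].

[2, 13, 17, inf]

Mod squares: a ≡ -10010, b ≡ -19635. Check v ∈ {∞, 2, 3, 5, 7, 11, 13, 17}.
v=2: v_2(a)=1, v_2(b)=8; units ≡ 3, 5 (mod 8); ε·ε+αω+βω = 1·0+1·1+8·1 ≡ 1  ⇒  (a,b)_2 = -1.
v=5: a=5^17·(≡3), b=5^3·(≡3) mod 5; (3|5)=-1, (3|5)=-1; (−1)^{17·3·2}·(-1)^3·(-1)^17 = +1.
v=13: a=13^5·(≡1), b=13^2·(≡8) mod 13; (1|13)=+1, (8|13)=-1; (−1)^{5·2·6}·(+1)^2·(-1)^5 = -1.
v=∞: -10010 < 0 and -19635 < 0  ⇒  (a,b)_∞ = -1.
v=11: a=11^5·(≡1), b=11^3·(≡2) mod 11; (1|11)=+1, (2|11)=-1; (−1)^{5·3·5}·(+1)^3·(-1)^5 = +1.
v=7: a=7^3·(≡6), b=7^1·(≡2) mod 7; (6|7)=-1, (2|7)=+1; (−1)^{3·1·3}·(-1)^1·(+1)^3 = +1.
v=17: a=17^2·(≡10), b=17^1·(≡15) mod 17; (10|17)=-1, (15|17)=+1; (−1)^{2·1·8}·(-1)^1·(+1)^2 = -1.
v=3: a=3^-16·(≡1), b=3^-9·(≡1) mod 3; (1|3)=+1, (1|3)=+1; (−1)^{-16·-9·1}·(+1)^-9·(+1)^-16 = +1.
|Ram(-10010, -19635)| = 4, even; anisotropic at {2, 13, 17, ∞}.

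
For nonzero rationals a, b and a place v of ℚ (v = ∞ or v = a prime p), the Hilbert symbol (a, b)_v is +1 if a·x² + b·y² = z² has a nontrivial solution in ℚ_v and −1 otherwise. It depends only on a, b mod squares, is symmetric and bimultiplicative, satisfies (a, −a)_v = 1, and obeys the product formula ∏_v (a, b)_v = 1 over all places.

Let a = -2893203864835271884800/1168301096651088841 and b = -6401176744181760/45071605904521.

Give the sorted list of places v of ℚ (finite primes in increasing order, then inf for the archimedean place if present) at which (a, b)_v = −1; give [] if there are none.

[5, inf]

(a, b) ≡ (-527, -85) mod (ℚ^×)²; places V = {2, 3, 5, 7, 17, 23, 31, 37, ∞}.
(a,b)_3: α=20, u≡1; β=14, v≡2 (mod 3); (1|3)=+1, (2|3)=-1; sign (−1)^0·+1^14·-1^20 = +1.
(a,b)_23: α=-6, u≡12; β=-4, v≡15 (mod 23); (12|23)=+1, (15|23)=-1; sign (−1)^0·+1^-4·-1^-6 = +1.
(a,b)_5: α=2, u≡3; β=1, v≡3 (mod 5); (3|5)=-1, (3|5)=-1; sign (−1)^0·-1^1·-1^2 = -1.
(a,b)_2: α=16, β=14; u≡1, v≡3 (mod 8); ε(u)ε(v)=0·1, αω(v)=16·1, βω(u)=14·0; sum ≡ 0  ⇒  +1.
(a,b)_∞: sgn(-527)=−, sgn(-85)=−, so -1.
(a,b)_17: α=1, u≡12; β=1, v≡3 (mod 17); (12|17)=-1, (3|17)=-1; sign (−1)^0·-1^1·-1^1 = +1.
(a,b)_37: α=-2, u≡1; β=-2, v≡26 (mod 37); (1|37)=+1, (26|37)=+1; sign (−1)^0·+1^-2·+1^-2 = +1.
(a,b)_31: α=3, u≡1; β=2, v≡16 (mod 31); (1|31)=+1, (16|31)=+1; sign (−1)^0·+1^2·+1^3 = +1.
(a,b)_7: α=-8, u≡5; β=-6, v≡5 (mod 7); (5|7)=-1, (5|7)=-1; sign (−1)^0·-1^-6·-1^-8 = +1.
(-527, -85 / ℚ) ramifies at {5, ∞}: a division algebra.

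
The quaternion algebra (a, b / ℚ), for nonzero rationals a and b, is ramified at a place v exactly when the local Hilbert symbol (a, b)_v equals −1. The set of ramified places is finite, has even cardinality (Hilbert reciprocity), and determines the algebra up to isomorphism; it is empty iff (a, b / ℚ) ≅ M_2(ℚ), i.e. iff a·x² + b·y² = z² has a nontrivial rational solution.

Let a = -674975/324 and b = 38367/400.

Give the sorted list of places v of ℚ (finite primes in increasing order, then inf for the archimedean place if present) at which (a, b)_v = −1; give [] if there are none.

[]

Mod squares: a ≡ -551, b ≡ 87. Check v ∈ {∞, 2, 3, 5, 7, 19, 29}.
v=5: a=5^2·(≡4), b=5^-2·(≡2) mod 5; (4|5)=+1, (2|5)=-1; (−1)^{2·-2·2}·(+1)^-2·(-1)^2 = +1.
v=3: a=3^-4·(≡1), b=3^3·(≡2) mod 3; (1|3)=+1, (2|3)=-1; (−1)^{-4·3·1}·(+1)^3·(-1)^-4 = +1.
v=19: a=19^1·(≡5), b=19^0·(≡6) mod 19; (5|19)=+1, (6|19)=+1; (−1)^{1·0·9}·(+1)^0·(+1)^1 = +1.
v=∞: -551 < 0 and 87 > 0  ⇒  (a,b)_∞ = +1.
v=2: v_2(a)=-2, v_2(b)=-4; units ≡ 1, 7 (mod 8); ε·ε+αω+βω = 0·1+-2·0+-4·0 ≡ 0  ⇒  (a,b)_2 = +1.
v=29: a=29^1·(≡14), b=29^1·(≡26) mod 29; (14|29)=-1, (26|29)=-1; (−1)^{1·1·14}·(-1)^1·(-1)^1 = +1.
v=7: a=7^2·(≡4), b=7^2·(≡6) mod 7; (4|7)=+1, (6|7)=-1; (−1)^{2·2·3}·(+1)^2·(-1)^2 = +1.
Every local symbol is +1, so the conic -551·x² + 87·y² = z² has ℚ_v-points for all v and hence a ℚ-point; (a, b / ℚ) ≅ M_2(ℚ).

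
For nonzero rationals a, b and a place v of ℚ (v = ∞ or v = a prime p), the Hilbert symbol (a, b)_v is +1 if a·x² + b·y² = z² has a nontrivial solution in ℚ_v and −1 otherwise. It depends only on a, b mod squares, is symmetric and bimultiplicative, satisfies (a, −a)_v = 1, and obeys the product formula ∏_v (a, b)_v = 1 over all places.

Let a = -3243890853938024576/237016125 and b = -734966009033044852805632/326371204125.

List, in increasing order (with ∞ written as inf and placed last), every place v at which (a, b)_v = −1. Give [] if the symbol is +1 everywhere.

Mod squares: a ≡ -126730, b ≡ -12666445. Check v ∈ {∞, 2, 3, 5, 11, 13, 17, 19, 23, 29, 31}.
v=19: a=19^1·(≡8), b=19^1·(≡16) mod 19; (8|19)=-1, (16|19)=+1; (−1)^{1·1·9}·(-1)^1·(+1)^1 = +1.
v=3: a=3^-8·(≡2), b=3^-12·(≡2) mod 3; (2|3)=-1, (2|3)=-1; (−1)^{-8·-12·1}·(-1)^-12·(-1)^-8 = +1.
v=13: a=13^2·(≡7), b=13^0·(≡9) mod 13; (7|13)=-1, (9|13)=+1; (−1)^{2·0·6}·(-1)^0·(+1)^2 = +1.
v=23: a=23^1·(≡10), b=23^1·(≡11) mod 23; (10|23)=-1, (11|23)=-1; (−1)^{1·1·11}·(-1)^1·(-1)^1 = -1.
v=31: a=31^2·(≡27), b=31^3·(≡4) mod 31; (27|31)=-1, (4|31)=+1; (−1)^{2·3·15}·(-1)^3·(+1)^2 = -1.
v=11: a=11^4·(≡9), b=11^7·(≡2) mod 11; (9|11)=+1, (2|11)=-1; (−1)^{4·7·5}·(+1)^7·(-1)^4 = +1.
v=2: v_2(a)=7, v_2(b)=12; units ≡ 3, 3 (mod 8); ε·ε+αω+βω = 1·1+7·1+12·1 ≡ 0  ⇒  (a,b)_2 = +1.
v=5: a=5^-3·(≡1), b=5^-3·(≡1) mod 5; (1|5)=+1, (1|5)=+1; (−1)^{-3·-3·2}·(+1)^-3·(+1)^-3 = +1.
v=∞: -126730 < 0 and -12666445 < 0  ⇒  (a,b)_∞ = -1.
v=29: a=29^3·(≡7), b=29^4·(≡25) mod 29; (7|29)=+1, (25|29)=+1; (−1)^{3·4·14}·(+1)^4·(+1)^3 = +1.
v=17: a=17^-2·(≡12), b=17^-3·(≡9) mod 17; (12|17)=-1, (9|17)=+1; (−1)^{-2·-3·8}·(-1)^-3·(+1)^-2 = -1.
|Ram(-126730, -12666445)| = 4, even; anisotropic at {17, 23, 31, ∞}.

[17, 23, 31, inf]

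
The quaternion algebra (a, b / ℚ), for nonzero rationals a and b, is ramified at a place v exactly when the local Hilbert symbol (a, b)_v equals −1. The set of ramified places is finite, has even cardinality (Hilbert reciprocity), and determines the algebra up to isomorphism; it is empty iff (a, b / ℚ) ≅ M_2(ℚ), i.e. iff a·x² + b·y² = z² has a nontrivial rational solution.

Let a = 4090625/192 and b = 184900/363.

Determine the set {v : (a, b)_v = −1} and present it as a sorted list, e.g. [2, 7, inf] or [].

[2, 5, 7, 17]

Mod squares: a ≡ 19635, b ≡ 3. Check v ∈ {∞, 2, 3, 5, 7, 11, 17, 43}.
v=17: a=17^1·(≡15), b=17^0·(≡7) mod 17; (15|17)=+1, (7|17)=-1; (−1)^{1·0·8}·(+1)^0·(-1)^1 = -1.
v=∞: 19635 > 0 and 3 > 0  ⇒  (a,b)_∞ = +1.
v=7: a=7^1·(≡5), b=7^0·(≡5) mod 7; (5|7)=-1, (5|7)=-1; (−1)^{1·0·3}·(-1)^0·(-1)^1 = -1.
v=5: a=5^5·(≡2), b=5^2·(≡2) mod 5; (2|5)=-1, (2|5)=-1; (−1)^{5·2·2}·(-1)^2·(-1)^5 = -1.
v=11: a=11^1·(≡4), b=11^-2·(≡4) mod 11; (4|11)=+1, (4|11)=+1; (−1)^{1·-2·5}·(+1)^-2·(+1)^1 = +1.
v=43: a=43^0·(≡34), b=43^2·(≡3) mod 43; (34|43)=-1, (3|43)=-1; (−1)^{0·2·21}·(-1)^2·(-1)^0 = +1.
v=2: v_2(a)=-6, v_2(b)=2; units ≡ 3, 3 (mod 8); ε·ε+αω+βω = 1·1+-6·1+2·1 ≡ 1  ⇒  (a,b)_2 = -1.
v=3: a=3^-1·(≡2), b=3^-1·(≡1) mod 3; (2|3)=-1, (1|3)=+1; (−1)^{-1·-1·1}·(-1)^-1·(+1)^-1 = +1.
Ram(19635, 3) = {2, 5, 7, 17}; no ℚ_2-point on the conic.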